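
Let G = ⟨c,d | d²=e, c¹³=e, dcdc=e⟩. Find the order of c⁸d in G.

Compute successive powers until reaching e:
  (c⁸d)¹ = c⁸d, (c⁸d)² = e.
The smallest positive k with (c⁸d)ᵏ = e is 2.

Answer: 2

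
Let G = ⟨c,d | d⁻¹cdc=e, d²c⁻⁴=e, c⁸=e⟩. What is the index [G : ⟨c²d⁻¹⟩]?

First find ord(c²d⁻¹) by computing successive powers:
  (c²d⁻¹)¹ = c²d⁻¹, (c²d⁻¹)² = c⁴, (c²d⁻¹)³ = c²d, (c²d⁻¹)⁴ = e.
So |⟨c²d⁻¹⟩| = ord(c²d⁻¹) = 4. With |G| = 16, by Lagrange [G : ⟨c²d⁻¹⟩] = 16/4 = 4.

Answer: 4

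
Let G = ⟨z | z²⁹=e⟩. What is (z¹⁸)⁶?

Compute successive powers of (z¹⁸), reducing at each step:
  (z¹⁸)²: (z¹⁸) · z¹⁸ = z⁷
  (z¹⁸)³: (z⁷) · z¹⁸ = z²⁵
  (z¹⁸)⁴: (z²⁵) · z¹⁸ = z¹⁴
  (z¹⁸)⁵: (z¹⁴) · z¹⁸ = z³
  (z¹⁸)⁶: (z³) · z¹⁸ = z²¹

Answer: z²¹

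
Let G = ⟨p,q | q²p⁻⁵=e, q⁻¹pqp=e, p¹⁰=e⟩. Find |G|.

Enumerate words in the generators, reducing via the relations: the distinct elements are
  {e, p, q, pq, p², p³, p⁴, p⁵, p⁶, p⁷, p⁸, p⁹, p²q, p³q, p⁴q, q⁻¹, pq⁻¹, p²q⁻¹, p³q⁻¹, p⁴q⁻¹}.
No further products give new elements, so |G| = 20.

Answer: 20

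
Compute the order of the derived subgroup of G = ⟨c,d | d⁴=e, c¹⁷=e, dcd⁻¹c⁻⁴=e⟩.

G' = [G, G] is generated by all commutators. The generator-pair commutators are: [c, d] = c¹⁴.
The subgroup they normally generate is {e, c, c², c³, c⁴, c⁵, c⁶, c⁷, c⁸, c⁹, c¹⁰, c¹¹, c¹², c¹³, c¹⁴, c¹⁵, c¹⁶}, of order 17.
Check: |G/G'| = 68/17 = 4 is the order of the abelianisation.

Answer: 17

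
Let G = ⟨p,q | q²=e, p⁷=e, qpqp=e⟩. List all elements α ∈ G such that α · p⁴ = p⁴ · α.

⟨p⁴⟩ ⊆ C_G(p⁴) since powers of p⁴ commute with p⁴; so |C_G(p⁴)| ≥ |⟨p⁴⟩| = 7.
By orbit–stabilizer, |C_G(p⁴)| = |G| / |conj. class of p⁴| = 14 / 2 = 7.
The 7 elements commuting with p⁴ are {e, p, p², p³, p⁴, p⁵, p⁶}.

Answer: {e, p, p², p³, p⁴, p⁵, p⁶}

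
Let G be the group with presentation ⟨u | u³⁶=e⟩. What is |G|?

G is generated by a single element, so G is cyclic. The relator gives u³⁶ = e and no smaller power is forced to be e, so the 36 powers {e, u, u², u³, u⁴, u⁵, u⁶, u⁷, u⁸, u⁹, u²², u²³, u²¹, u²⁰, u²⁴, u²⁵, u²⁶, u²⁷, u²⁸, u²⁹, u³², u³³, u³¹, u³⁰, u³⁴, u³⁵, u¹², u¹³, u¹¹, u¹⁰, u¹⁴, u¹⁵, u¹⁶, u¹⁷, u¹⁸, u¹⁹} are distinct. Hence |G| = 36.

Answer: 36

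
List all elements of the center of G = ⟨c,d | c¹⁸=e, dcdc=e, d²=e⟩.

An element z ∈ Z(G) iff z commutes with every generator.
For example c⁹ is central: (c⁹)·c = c¹⁰ = c·(c⁹); (c⁹)·d = c⁹d = d·(c⁹).
Whereas c ∉ Z(G) since c·d = cd ≠ c¹⁷d = d·c.
Checking each of the 36 elements this way gives Z(G) = {e, c⁹}, of order 2.

Answer: {e, c⁹}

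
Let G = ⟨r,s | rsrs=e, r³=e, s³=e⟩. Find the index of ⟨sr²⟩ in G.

First find ord(sr²) by computing successive powers:
  (sr²)¹ = sr², (sr²)² = rs², (sr²)³ = e.
So |⟨sr²⟩| = ord(sr²) = 3. With |G| = 12, by Lagrange [G : ⟨sr²⟩] = 12/3 = 4.

Answer: 4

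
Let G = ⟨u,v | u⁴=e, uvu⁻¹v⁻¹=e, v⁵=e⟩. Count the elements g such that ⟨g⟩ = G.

G is cyclic of order 20. An element generates G iff its order is 20, and a cyclic group of order 20 has exactly φ(20) = 8 such elements.

Answer: 8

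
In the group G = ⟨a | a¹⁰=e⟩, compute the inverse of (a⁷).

The order of (a⁷) is 10 (smallest k with (a⁷)ᵏ = e), so (a⁷)⁻¹ = (a⁷)⁹ = a³.
Check: (a⁷) · (a³) → (a⁷) · a³ = e, giving e as required.

Answer: a³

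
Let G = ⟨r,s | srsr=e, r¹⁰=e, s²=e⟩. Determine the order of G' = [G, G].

G' = [G, G] is generated by all commutators. The generator-pair commutators are: [r, s] = r².
The subgroup they normally generate is {e, r², r⁴, r⁶, r⁸}, of order 5.
Check: |G/G'| = 20/5 = 4 is the order of the abelianisation.

Answer: 5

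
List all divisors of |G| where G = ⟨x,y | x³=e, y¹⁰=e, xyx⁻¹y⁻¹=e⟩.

|G| = 30 = 2 · 3 · 5. By Lagrange's theorem the order of any subgroup divides 30; the divisors of 30 are 1, 2, 3, 5, 6, 10, 15, 30.

Answer: 1, 2, 3, 5, 6, 10, 15, 30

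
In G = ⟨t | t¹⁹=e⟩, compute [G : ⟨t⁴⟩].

First find ord(t⁴) by computing successive powers:
  (t⁴)¹ = t⁴, (t⁴)² = t⁸, (t⁴)³ = t¹², (t⁴)⁴ = t¹⁶, (t⁴)⁵ = t, (t⁴)⁶ = t⁵, (t⁴)⁷ = t⁹, (t⁴)⁸ = t¹³, (t⁴)⁹ = t¹⁷, (t⁴)¹⁰ = t², (t⁴)¹¹ = t⁶, (t⁴)¹² = t¹⁰, (t⁴)¹³ = t¹⁴, (t⁴)¹⁴ = t¹⁸, (t⁴)¹⁵ = t³, (t⁴)¹⁶ = t⁷, (t⁴)¹⁷ = t¹¹, (t⁴)¹⁸ = t¹⁵, (t⁴)¹⁹ = e.
So |⟨t⁴⟩| = ord(t⁴) = 19. With |G| = 19, by Lagrange [G : ⟨t⁴⟩] = 19/19 = 1.

Answer: 1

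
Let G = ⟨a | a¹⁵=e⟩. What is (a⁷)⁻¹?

The order of (a⁷) is 15 (smallest k with (a⁷)ᵏ = e), so (a⁷)⁻¹ = (a⁷)¹⁴ = a⁸.
Check: (a⁷) · (a⁸) → (a⁷) · a⁸ = e, giving e as required.

Answer: a⁸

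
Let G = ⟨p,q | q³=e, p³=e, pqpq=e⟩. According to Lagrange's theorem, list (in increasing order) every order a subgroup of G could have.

|G| = 12 = 2² · 3. By Lagrange's theorem the order of any subgroup divides 12; the divisors of 12 are 1, 2, 3, 4, 6, 12.

Answer: 1, 2, 3, 4, 6, 12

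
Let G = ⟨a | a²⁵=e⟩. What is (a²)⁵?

Compute successive powers of (a²), reducing at each step:
  (a²)²: (a²) · a² = a⁴
  (a²)³: (a⁴) · a² = a⁶
  (a²)⁴: (a⁶) · a² = a⁸
  (a²)⁵: (a⁸) · a² = a¹⁰

Answer: a¹⁰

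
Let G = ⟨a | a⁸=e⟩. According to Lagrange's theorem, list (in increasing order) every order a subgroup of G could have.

|G| = 8 = 2³. By Lagrange's theorem the order of any subgroup divides 8; the divisors of 8 are 1, 2, 4, 8.

Answer: 1, 2, 4, 8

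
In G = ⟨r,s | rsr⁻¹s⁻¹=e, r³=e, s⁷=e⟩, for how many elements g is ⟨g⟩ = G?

G is cyclic of order 21. An element generates G iff its order is 21, and a cyclic group of order 21 has exactly φ(21) = 12 such elements.

Answer: 12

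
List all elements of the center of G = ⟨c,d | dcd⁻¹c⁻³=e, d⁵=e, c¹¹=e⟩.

An element z ∈ Z(G) iff z commutes with every generator.
For example e is central: e·c = c = c·e; e·d = d = d·e.
Whereas c ∉ Z(G) since c·d = cd ≠ c³d = d·c.
Checking each of the 55 elements this way gives Z(G) = {e}, of order 1.

Answer: {e}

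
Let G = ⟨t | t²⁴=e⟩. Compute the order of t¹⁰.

Compute successive powers until reaching e:
  (t¹⁰)¹ = t¹⁰, (t¹⁰)² = t²⁰, (t¹⁰)³ = t⁶, (t¹⁰)⁴ = t¹⁶, (t¹⁰)⁵ = t², (t¹⁰)⁶ = t¹², (t¹⁰)⁷ = t²², (t¹⁰)⁸ = t⁸, (t¹⁰)⁹ = t¹⁸, (t¹⁰)¹⁰ = t⁴, (t¹⁰)¹¹ = t¹⁴, (t¹⁰)¹² = e.
The smallest positive k with (t¹⁰)ᵏ = e is 12.

Answer: 12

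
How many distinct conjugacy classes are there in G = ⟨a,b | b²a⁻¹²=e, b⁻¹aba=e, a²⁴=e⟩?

The conjugacy classes (representative and size) are:
  [e] (size 1), [a] (size 2), [a²] (size 2), [a³] (size 2), [a⁴] (size 2), [a⁵] (size 2), [a¹⁸] (size 2), [a⁷] (size 2), [a¹⁶] (size 2), [a¹⁵] (size 2), [a¹⁴] (size 2), [a¹³] (size 2), [a¹²] (size 1), [a⁶b] (size 12), [a⁵b⁻¹] (size 12).
Class equation: 1 + 2 + 2 + 2 + 2 + 2 + 2 + 2 + 2 + 2 + 2 + 2 + 1 + 12 + 12 = 48 = |G|. So G has 15 conjugacy classes.

Answer: 15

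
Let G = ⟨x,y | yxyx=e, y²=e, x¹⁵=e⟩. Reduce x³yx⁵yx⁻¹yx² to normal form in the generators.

Multiply left to right, reducing at each step:
  (x³) · y = x³y
  (x³y) · x⁵ = x¹³y
  (x¹³y) · y = x¹³
  (x¹³) · x⁻¹ = x¹²
  (x¹²) · y = x¹²y
  (x¹²y) · x² = x¹⁰y

Answer: x¹⁰y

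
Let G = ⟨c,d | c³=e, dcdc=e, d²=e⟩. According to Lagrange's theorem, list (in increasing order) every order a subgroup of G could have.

|G| = 6 = 2 · 3. By Lagrange's theorem the order of any subgroup divides 6; the divisors of 6 are 1, 2, 3, 6.

Answer: 1, 2, 3, 6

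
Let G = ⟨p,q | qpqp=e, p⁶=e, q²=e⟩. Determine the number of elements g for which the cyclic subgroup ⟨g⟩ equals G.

⟨g⟩ = G would require ord(g) = |G| = 12, but the maximum element order in G is 6 < 12. So G is not cyclic and no single element generates it: the count is 0.

Answer: 0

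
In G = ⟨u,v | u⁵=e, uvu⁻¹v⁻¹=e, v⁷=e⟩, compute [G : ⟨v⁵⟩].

First find ord(v⁵) by computing successive powers:
  (v⁵)¹ = v⁵, (v⁵)² = v³, (v⁵)³ = v, (v⁵)⁴ = v⁶, (v⁵)⁵ = v⁴, (v⁵)⁶ = v², (v⁵)⁷ = e.
So |⟨v⁵⟩| = ord(v⁵) = 7. With |G| = 35, by Lagrange [G : ⟨v⁵⟩] = 35/7 = 5.

Answer: 5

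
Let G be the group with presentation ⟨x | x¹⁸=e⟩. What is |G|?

G is generated by a single element, so G is cyclic. The relator gives x¹⁸ = e and no smaller power is forced to be e, so the 18 powers {e, x, x², x³, x⁴, x⁵, x⁶, x⁷, x⁸, x⁹, x¹², x¹³, x¹¹, x¹⁰, x¹⁴, x¹⁵, x¹⁶, x¹⁷} are distinct. Hence |G| = 18.

Answer: 18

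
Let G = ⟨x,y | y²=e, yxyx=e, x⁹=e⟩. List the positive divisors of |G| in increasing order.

|G| = 18 = 2 · 3². By Lagrange's theorem the order of any subgroup divides 18; the divisors of 18 are 1, 2, 3, 6, 9, 18.

Answer: 1, 2, 3, 6, 9, 18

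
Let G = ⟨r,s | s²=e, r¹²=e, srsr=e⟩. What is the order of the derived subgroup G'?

G' = [G, G] is generated by all commutators. The generator-pair commutators are: [r, s] = r².
The subgroup they normally generate is {e, r², r⁴, r⁶, r⁸, r¹⁰}, of order 6.
Check: |G/G'| = 24/6 = 4 is the order of the abelianisation.

Answer: 6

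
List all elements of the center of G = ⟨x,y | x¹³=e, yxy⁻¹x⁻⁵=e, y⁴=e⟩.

An element z ∈ Z(G) iff z commutes with every generator.
For example e is central: e·x = x = x·e; e·y = y = y·e.
Whereas x ∉ Z(G) since x·y = xy ≠ x⁵y = y·x.
Checking each of the 52 elements this way gives Z(G) = {e}, of order 1.

Answer: {e}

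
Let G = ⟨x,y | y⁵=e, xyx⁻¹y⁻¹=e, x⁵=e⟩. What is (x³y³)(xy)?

Compute (x³y³) · (xy) by multiplying left to right and reducing via the relations at each step:
  (x³y³) · x = x⁴y³
  (x⁴y³) · y = x⁴y⁴

Answer: x⁴y⁴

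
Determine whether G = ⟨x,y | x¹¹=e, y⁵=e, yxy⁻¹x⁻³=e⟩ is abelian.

x·y = xy but y·x = x³y, so x·y ≠ y·x and G is not abelian.

Answer: No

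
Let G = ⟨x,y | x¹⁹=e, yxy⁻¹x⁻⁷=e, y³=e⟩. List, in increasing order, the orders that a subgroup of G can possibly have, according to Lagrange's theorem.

|G| = 57 = 3 · 19. By Lagrange's theorem the order of any subgroup divides 57; the divisors of 57 are 1, 3, 19, 57.

Answer: 1, 3, 19, 57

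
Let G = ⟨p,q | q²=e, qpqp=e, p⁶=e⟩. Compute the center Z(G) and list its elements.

An element z ∈ Z(G) iff z commutes with every generator.
For example p³ is central: (p³)·p = p⁴ = p·(p³); (p³)·q = p³q = q·(p³).
Whereas p ∉ Z(G) since p·q = pq ≠ p⁵q = q·p.
Checking each of the 12 elements this way gives Z(G) = {e, p³}, of order 2.

Answer: {e, p³}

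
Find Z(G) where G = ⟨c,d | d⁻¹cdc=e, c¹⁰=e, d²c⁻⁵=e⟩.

An element z ∈ Z(G) iff z commutes with every generator.
For example c⁵ is central: (c⁵)·c = c⁶ = c·(c⁵); (c⁵)·d = d⁻¹ = d·(c⁵).
Whereas c ∉ Z(G) since c·d = cd ≠ c⁴d⁻¹ = d·c.
Checking each of the 20 elements this way gives Z(G) = {e, c⁵}, of order 2.

Answer: {e, c⁵}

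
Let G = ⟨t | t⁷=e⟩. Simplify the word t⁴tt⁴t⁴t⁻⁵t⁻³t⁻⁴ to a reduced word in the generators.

Multiply left to right, reducing at each step:
  (t⁴) · t = t⁵
  (t⁵) · t⁴ = t²
  (t²) · t⁴ = t⁶
  (t⁶) · t⁻⁵ = t
  t · t⁻³ = t⁵
  (t⁵) · t⁻⁴ = t

Answer: t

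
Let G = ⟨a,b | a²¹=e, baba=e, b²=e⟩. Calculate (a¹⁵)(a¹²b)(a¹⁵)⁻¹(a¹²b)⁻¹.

[(a¹⁵), (a¹²b)] = (a¹⁵)·(a¹²b)·(a¹⁵)⁻¹·(a¹²b)⁻¹.
  (a¹⁵) · (a¹²b) = a⁶b
  (a⁶b) · (a⁶) = b
  b · (a¹²b) = a⁹

Answer: a⁹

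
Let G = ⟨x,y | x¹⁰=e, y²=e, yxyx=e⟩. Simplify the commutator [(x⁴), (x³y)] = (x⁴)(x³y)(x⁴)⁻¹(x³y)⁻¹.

[(x⁴), (x³y)] = (x⁴)·(x³y)·(x⁴)⁻¹·(x³y)⁻¹.
  (x⁴) · (x³y) = x⁷y
  (x⁷y) · (x⁶) = xy
  (xy) · (x³y) = x⁸

Answer: x⁸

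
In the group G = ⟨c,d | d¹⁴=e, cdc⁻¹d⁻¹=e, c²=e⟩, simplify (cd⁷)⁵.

Compute successive powers of (cd⁷), reducing at each step:
  (cd⁷)²: (cd⁷) · c = d⁷;   (d⁷) · d⁷ = e
  (cd⁷)³: e · c = c;   c · d⁷ = cd⁷
  (cd⁷)⁴: (cd⁷) · c = d⁷;   (d⁷) · d⁷ = e
  (cd⁷)⁵: e · c = c;   c · d⁷ = cd⁷

Answer: cd⁷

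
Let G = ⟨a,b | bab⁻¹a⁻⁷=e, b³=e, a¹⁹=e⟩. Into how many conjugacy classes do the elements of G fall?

The conjugacy classes (representative and size) are:
  [e] (size 1), [a¹¹] (size 3), [a¹⁴] (size 3), [a⁶] (size 3), [a¹⁷] (size 3), [a¹²] (size 3), [a¹⁰] (size 3), [a²b] (size 19), [a¹⁸b²] (size 19).
Class equation: 1 + 3 + 3 + 3 + 3 + 3 + 3 + 19 + 19 = 57 = |G|. So G has 9 conjugacy classes.

Answer: 9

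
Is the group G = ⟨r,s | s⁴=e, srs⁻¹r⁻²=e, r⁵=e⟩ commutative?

r·s = rs but s·r = r²s, so r·s ≠ s·r and G is not abelian.

Answer: No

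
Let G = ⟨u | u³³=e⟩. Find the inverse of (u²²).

The order of (u²²) is 3 (smallest k with (u²²)ᵏ = e), so (u²²)⁻¹ = (u²²)² = u¹¹.
Check: (u²²) · (u¹¹) → (u²²) · u¹¹ = e, giving e as required.

Answer: u¹¹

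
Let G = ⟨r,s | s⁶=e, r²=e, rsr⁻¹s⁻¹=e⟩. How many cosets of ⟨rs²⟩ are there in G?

First find ord(rs²) by computing successive powers:
  (rs²)¹ = rs², (rs²)² = s⁴, (rs²)³ = r, (rs²)⁴ = s², (rs²)⁵ = rs⁴, (rs²)⁶ = e.
So |⟨rs²⟩| = ord(rs²) = 6. With |G| = 12, by Lagrange [G : ⟨rs²⟩] = 12/6 = 2.

Answer: 2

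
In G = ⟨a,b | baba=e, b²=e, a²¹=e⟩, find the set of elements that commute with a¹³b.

⟨a¹³b⟩ ⊆ C_G(a¹³b) since powers of a¹³b commute with a¹³b; so |C_G(a¹³b)| ≥ |⟨a¹³b⟩| = 2.
By orbit–stabilizer, |C_G(a¹³b)| = |G| / |conj. class of a¹³b| = 42 / 21 = 2.
The 2 elements commuting with a¹³b are {e, a¹³b}.

Answer: {e, a¹³b}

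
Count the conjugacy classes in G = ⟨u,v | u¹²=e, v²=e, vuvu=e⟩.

The conjugacy classes (representative and size) are:
  [e] (size 1), [u¹¹] (size 2), [u²] (size 2), [u⁹] (size 2), [u⁴] (size 2), [u⁵] (size 2), [u⁶] (size 1), [v] (size 6), [uv] (size 6).
Class equation: 1 + 2 + 2 + 2 + 2 + 2 + 1 + 6 + 6 = 24 = |G|. So G has 9 conjugacy classes.

Answer: 9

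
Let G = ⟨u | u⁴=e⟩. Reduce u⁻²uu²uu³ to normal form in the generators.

Multiply left to right, reducing at each step:
  (u²) · u = u³
  (u³) · u² = u
  u · u = u²
  (u²) · u³ = u

Answer: u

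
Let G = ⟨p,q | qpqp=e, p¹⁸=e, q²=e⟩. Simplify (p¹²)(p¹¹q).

Compute (p¹²) · (p¹¹q) by multiplying left to right and reducing via the relations at each step:
  (p¹²) · p¹¹ = p⁵
  (p⁵) · q = p⁵q

Answer: p⁵q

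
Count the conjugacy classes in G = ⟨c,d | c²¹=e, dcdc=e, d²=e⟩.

The conjugacy classes (representative and size) are:
  [e] (size 1), [c²⁰] (size 2), [c²] (size 2), [c³] (size 2), [c¹⁷] (size 2), [c⁵] (size 2), [c⁶] (size 2), [c⁷] (size 2), [c⁸] (size 2), [c⁹] (size 2), [c¹⁰] (size 2), [d] (size 21).
Class equation: 1 + 2 + 2 + 2 + 2 + 2 + 2 + 2 + 2 + 2 + 2 + 21 = 42 = |G|. So G has 12 conjugacy classes.

Answer: 12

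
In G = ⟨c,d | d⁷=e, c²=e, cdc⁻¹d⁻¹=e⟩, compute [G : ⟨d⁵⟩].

First find ord(d⁵) by computing successive powers:
  (d⁵)¹ = d⁵, (d⁵)² = d³, (d⁵)³ = d, (d⁵)⁴ = d⁶, (d⁵)⁵ = d⁴, (d⁵)⁶ = d², (d⁵)⁷ = e.
So |⟨d⁵⟩| = ord(d⁵) = 7. With |G| = 14, by Lagrange [G : ⟨d⁵⟩] = 14/7 = 2.

Answer: 2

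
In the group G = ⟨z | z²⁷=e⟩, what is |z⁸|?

Compute successive powers until reaching e:
  (z⁸)¹ = z⁸, (z⁸)² = z¹⁶, (z⁸)³ = z²⁴, (z⁸)⁴ = z⁵, (z⁸)⁵ = z¹³, (z⁸)⁶ = z²¹, (z⁸)⁷ = z², (z⁸)⁸ = z¹⁰, (z⁸)⁹ = z¹⁸, (z⁸)¹⁰ = z²⁶, (z⁸)¹¹ = z⁷, (z⁸)¹² = z¹⁵, (z⁸)¹³ = z²³, (z⁸)¹⁴ = z⁴, (z⁸)¹⁵ = z¹², (z⁸)¹⁶ = z²⁰, (z⁸)¹⁷ = z, (z⁸)¹⁸ = z⁹, (z⁸)¹⁹ = z¹⁷, (z⁸)²⁰ = z²⁵, (z⁸)²¹ = z⁶, (z⁸)²² = z¹⁴, (z⁸)²³ = z²², (z⁸)²⁴ = z³, (z⁸)²⁵ = z¹¹, (z⁸)²⁶ = z¹⁹, (z⁸)²⁷ = e.
The smallest positive k with (z⁸)ᵏ = e is 27.

Answer: 27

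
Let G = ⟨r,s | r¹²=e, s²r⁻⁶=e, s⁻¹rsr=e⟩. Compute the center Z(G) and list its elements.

An element z ∈ Z(G) iff z commutes with every generator.
For example r⁶ is central: (r⁶)·r = r⁷ = r·(r⁶); (r⁶)·s = s⁻¹ = s·(r⁶).
Whereas r ∉ Z(G) since r·s = rs ≠ r⁵s⁻¹ = s·r.
Checking each of the 24 elements this way gives Z(G) = {e, r⁶}, of order 2.

Answer: {e, r⁶}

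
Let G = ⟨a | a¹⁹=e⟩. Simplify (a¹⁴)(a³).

Compute (a¹⁴) · (a³) by multiplying left to right and reducing via the relations at each step:
  (a¹⁴) · a³ = a¹⁷

Answer: a¹⁷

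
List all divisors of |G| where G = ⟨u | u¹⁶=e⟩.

|G| = 16 = 2⁴. By Lagrange's theorem the order of any subgroup divides 16; the divisors of 16 are 1, 2, 4, 8, 16.

Answer: 1, 2, 4, 8, 16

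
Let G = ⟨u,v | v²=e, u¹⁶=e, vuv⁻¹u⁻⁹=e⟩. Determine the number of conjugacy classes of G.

The conjugacy classes (representative and size) are:
  [e] (size 1), [u⁹] (size 2), [u²] (size 1), [u³] (size 2), [u⁴] (size 1), [u¹³] (size 2), [u⁶] (size 1), [u¹⁵] (size 2), [u⁸] (size 1), [u¹⁰] (size 1), [u¹²] (size 1), [u¹⁴] (size 1), [v] (size 2), [uv] (size 2), [u²v] (size 2), [u¹¹v] (size 2), [u⁴v] (size 2), [u¹³v] (size 2), [u¹⁴v] (size 2), [u¹⁵v] (size 2).
Class equation: 1 + 2 + 1 + 2 + 1 + 2 + 1 + 2 + 1 + 1 + 1 + 1 + 2 + 2 + 2 + 2 + 2 + 2 + 2 + 2 = 32 = |G|. So G has 20 conjugacy classes.

Answer: 20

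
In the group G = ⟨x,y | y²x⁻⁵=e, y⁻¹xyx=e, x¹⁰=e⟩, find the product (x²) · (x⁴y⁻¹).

Compute (x²) · (x⁴y⁻¹) by multiplying left to right and reducing via the relations at each step:
  (x²) · x⁴ = x⁶
  (x⁶) · y⁻¹ = xy

Answer: xy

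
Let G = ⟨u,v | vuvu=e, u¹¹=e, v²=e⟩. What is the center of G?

An element z ∈ Z(G) iff z commutes with every generator.
For example e is central: e·u = u = u·e; e·v = v = v·e.
Whereas u ∉ Z(G) since u·v = uv ≠ u¹⁰v = v·u.
Checking each of the 22 elements this way gives Z(G) = {e}, of order 1.

Answer: {e}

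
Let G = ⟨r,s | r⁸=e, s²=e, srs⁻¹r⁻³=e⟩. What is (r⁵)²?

Compute successive powers of (r⁵), reducing at each step:
  (r⁵)²: (r⁵) · r⁵ = r²

Answer: r²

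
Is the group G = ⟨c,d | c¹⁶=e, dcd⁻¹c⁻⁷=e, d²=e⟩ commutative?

c·d = cd but d·c = c⁷d, so c·d ≠ d·c and G is not abelian.

Answer: No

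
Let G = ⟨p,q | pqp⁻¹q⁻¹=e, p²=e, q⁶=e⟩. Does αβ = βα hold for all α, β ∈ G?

Each pair of generators commutes: p·q = pq = q·p. Since the generators pairwise commute, every element of G commutes with every other, so G is abelian.

Answer: Yes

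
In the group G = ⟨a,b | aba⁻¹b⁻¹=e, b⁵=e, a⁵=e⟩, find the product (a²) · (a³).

Compute (a²) · (a³) by multiplying left to right and reducing via the relations at each step:
  (a²) · a³ = e

Answer: e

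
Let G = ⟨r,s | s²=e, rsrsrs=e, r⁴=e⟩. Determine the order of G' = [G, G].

G' = [G, G] is generated by all commutators. The generator-pair commutators are: [r, s] = r²sr.
The subgroup they normally generate is {e, r², rs, sr³, r²sr, r³s, r²sr³, sr, rsr², sr²s, r²sr²s, r³sr²}, of order 12.
Check: |G/G'| = 24/12 = 2 is the order of the abelianisation.

Answer: 12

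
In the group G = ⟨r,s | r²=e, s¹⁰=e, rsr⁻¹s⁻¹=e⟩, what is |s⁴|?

Compute successive powers until reaching e:
  (s⁴)¹ = s⁴, (s⁴)² = s⁸, (s⁴)³ = s², (s⁴)⁴ = s⁶, (s⁴)⁵ = e.
The smallest positive k with (s⁴)ᵏ = e is 5.

Answer: 5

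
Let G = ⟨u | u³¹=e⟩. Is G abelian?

G has a single generator, so G is cyclic and hence abelian.

Answer: Yes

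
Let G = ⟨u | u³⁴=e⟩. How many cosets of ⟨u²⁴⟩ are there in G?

First find ord(u²⁴) by computing successive powers:
  (u²⁴)¹ = u²⁴, (u²⁴)² = u¹⁴, (u²⁴)³ = u⁴, (u²⁴)⁴ = u²⁸, (u²⁴)⁵ = u¹⁸, (u²⁴)⁶ = u⁸, (u²⁴)⁷ = u³², (u²⁴)⁸ = u²², (u²⁴)⁹ = u¹², (u²⁴)¹⁰ = u², (u²⁴)¹¹ = u²⁶, (u²⁴)¹² = u¹⁶, (u²⁴)¹³ = u⁶, (u²⁴)¹⁴ = u³⁰, (u²⁴)¹⁵ = u²⁰, (u²⁴)¹⁶ = u¹⁰, (u²⁴)¹⁷ = e.
So |⟨u²⁴⟩| = ord(u²⁴) = 17. With |G| = 34, by Lagrange [G : ⟨u²⁴⟩] = 34/17 = 2.

Answer: 2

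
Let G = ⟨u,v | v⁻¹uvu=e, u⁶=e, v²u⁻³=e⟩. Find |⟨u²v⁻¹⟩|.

|⟨u²v⁻¹⟩| equals the order of u²v⁻¹. Compute successive powers until reaching e:
  (u²v⁻¹)¹ = u²v⁻¹, (u²v⁻¹)² = u³, (u²v⁻¹)³ = u²v, (u²v⁻¹)⁴ = e.
The smallest positive k with (u²v⁻¹)ᵏ = e is 4, so |⟨u²v⁻¹⟩| = 4.

Answer: 4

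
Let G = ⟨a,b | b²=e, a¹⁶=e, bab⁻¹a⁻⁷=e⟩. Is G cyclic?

Every cyclic group is abelian. But a·b = ab while b·a = a⁷b, so a·b ≠ b·a and G is not abelian. Hence G is not cyclic.

Answer: No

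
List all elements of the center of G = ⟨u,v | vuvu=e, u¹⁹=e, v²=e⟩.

An element z ∈ Z(G) iff z commutes with every generator.
For example e is central: e·u = u = u·e; e·v = v = v·e.
Whereas u ∉ Z(G) since u·v = uv ≠ u¹⁸v = v·u.
Checking each of the 38 elements this way gives Z(G) = {e}, of order 1.

Answer: {e}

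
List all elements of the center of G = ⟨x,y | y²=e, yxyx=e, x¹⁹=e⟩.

An element z ∈ Z(G) iff z commutes with every generator.
For example e is central: e·x = x = x·e; e·y = y = y·e.
Whereas x ∉ Z(G) since x·y = xy ≠ x¹⁸y = y·x.
Checking each of the 38 elements this way gives Z(G) = {e}, of order 1.

Answer: {e}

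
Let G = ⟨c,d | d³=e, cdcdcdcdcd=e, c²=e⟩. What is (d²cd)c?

Compute (d²cd) · c by multiplying left to right and reducing via the relations at each step:
  (d²cd) · c = d²cdc

Answer: d²cdc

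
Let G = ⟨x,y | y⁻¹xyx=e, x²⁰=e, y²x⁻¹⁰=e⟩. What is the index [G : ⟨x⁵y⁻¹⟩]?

First find ord(x⁵y⁻¹) by computing successive powers:
  (x⁵y⁻¹)¹ = x⁵y⁻¹, (x⁵y⁻¹)² = x¹⁰, (x⁵y⁻¹)³ = x⁵y, (x⁵y⁻¹)⁴ = e.
So |⟨x⁵y⁻¹⟩| = ord(x⁵y⁻¹) = 4. With |G| = 40, by Lagrange [G : ⟨x⁵y⁻¹⟩] = 40/4 = 10.

Answer: 10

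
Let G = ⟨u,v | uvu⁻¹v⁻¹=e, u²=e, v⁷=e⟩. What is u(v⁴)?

Compute u · (v⁴) by multiplying left to right and reducing via the relations at each step:
  u · v⁴ = uv⁴

Answer: uv⁴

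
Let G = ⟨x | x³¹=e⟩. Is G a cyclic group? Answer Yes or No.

|G| = 31. The element x has order 31 (its powers give 31 distinct elements), so ⟨x⟩ = G and G is cyclic.

Answer: Yes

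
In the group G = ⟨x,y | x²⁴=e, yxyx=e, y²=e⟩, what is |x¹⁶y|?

Compute successive powers until reaching e:
  (x¹⁶y)¹ = x¹⁶y, (x¹⁶y)² = e.
The smallest positive k with (x¹⁶y)ᵏ = e is 2.

Answer: 2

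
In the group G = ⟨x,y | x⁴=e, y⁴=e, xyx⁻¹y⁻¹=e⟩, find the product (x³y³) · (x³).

Compute (x³y³) · (x³) by multiplying left to right and reducing via the relations at each step:
  (x³y³) · x³ = x²y³

Answer: x²y³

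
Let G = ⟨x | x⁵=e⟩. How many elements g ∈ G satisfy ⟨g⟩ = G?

G is cyclic of order 5. An element generates G iff its order is 5, and a cyclic group of order 5 has exactly φ(5) = 4 such elements.

Answer: 4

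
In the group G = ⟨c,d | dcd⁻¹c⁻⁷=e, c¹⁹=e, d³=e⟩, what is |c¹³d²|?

Compute successive powers until reaching e:
  (c¹³d²)¹ = c¹³d², (c¹³d²)² = c⁴d, (c¹³d²)³ = e.
The smallest positive k with (c¹³d²)ᵏ = e is 3.

Answer: 3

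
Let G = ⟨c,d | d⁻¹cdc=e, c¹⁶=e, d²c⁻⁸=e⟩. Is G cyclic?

Every cyclic group is abelian. But c·d = cd while d·c = c⁷d⁻¹, so c·d ≠ d·c and G is not abelian. Hence G is not cyclic.

Answer: No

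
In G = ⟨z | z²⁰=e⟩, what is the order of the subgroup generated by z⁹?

|⟨z⁹⟩| equals the order of z⁹. Compute successive powers until reaching e:
  (z⁹)¹ = z⁹, (z⁹)² = z¹⁸, (z⁹)³ = z⁷, (z⁹)⁴ = z¹⁶, (z⁹)⁵ = z⁵, (z⁹)⁶ = z¹⁴, (z⁹)⁷ = z³, (z⁹)⁸ = z¹², (z⁹)⁹ = z, (z⁹)¹⁰ = z¹⁰, (z⁹)¹¹ = z¹⁹, (z⁹)¹² = z⁸, (z⁹)¹³ = z¹⁷, (z⁹)¹⁴ = z⁶, (z⁹)¹⁵ = z¹⁵, (z⁹)¹⁶ = z⁴, (z⁹)¹⁷ = z¹³, (z⁹)¹⁸ = z², (z⁹)¹⁹ = z¹¹, (z⁹)²⁰ = e.
The smallest positive k with (z⁹)ᵏ = e is 20, so |⟨z⁹⟩| = 20.

Answer: 20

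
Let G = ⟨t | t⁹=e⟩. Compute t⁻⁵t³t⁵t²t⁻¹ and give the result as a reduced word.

Multiply left to right, reducing at each step:
  (t⁴) · t³ = t⁷
  (t⁷) · t⁵ = t³
  (t³) · t² = t⁵
  (t⁵) · t⁻¹ = t⁴

Answer: t⁴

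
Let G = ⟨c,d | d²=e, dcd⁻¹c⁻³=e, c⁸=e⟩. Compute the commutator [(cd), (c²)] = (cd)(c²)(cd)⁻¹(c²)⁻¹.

[(cd), (c²)] = (cd)·(c²)·(cd)⁻¹·(c²)⁻¹.
  (cd) · (c²) = c⁷d
  (c⁷d) · (c⁵d) = c⁶
  (c⁶) · (c⁶) = c⁴

Answer: c⁴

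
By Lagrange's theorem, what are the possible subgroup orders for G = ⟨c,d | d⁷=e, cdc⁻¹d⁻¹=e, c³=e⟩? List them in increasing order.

|G| = 21 = 3 · 7. By Lagrange's theorem the order of any subgroup divides 21; the divisors of 21 are 1, 3, 7, 21.

Answer: 1, 3, 7, 21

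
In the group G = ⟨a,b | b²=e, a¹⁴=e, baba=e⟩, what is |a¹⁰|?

Compute successive powers until reaching e:
  (a¹⁰)¹ = a¹⁰, (a¹⁰)² = a⁶, (a¹⁰)³ = a², (a¹⁰)⁴ = a¹², (a¹⁰)⁵ = a⁸, (a¹⁰)⁶ = a⁴, (a¹⁰)⁷ = e.
The smallest positive k with (a¹⁰)ᵏ = e is 7.

Answer: 7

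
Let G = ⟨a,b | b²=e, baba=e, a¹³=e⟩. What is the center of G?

An element z ∈ Z(G) iff z commutes with every generator.
For example e is central: e·a = a = a·e; e·b = b = b·e.
Whereas a ∉ Z(G) since a·b = ab ≠ a¹²b = b·a.
Checking each of the 26 elements this way gives Z(G) = {e}, of order 1.

Answer: {e}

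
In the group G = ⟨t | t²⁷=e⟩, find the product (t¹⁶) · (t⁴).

Compute (t¹⁶) · (t⁴) by multiplying left to right and reducing via the relations at each step:
  (t¹⁶) · t⁴ = t²⁰

Answer: t²⁰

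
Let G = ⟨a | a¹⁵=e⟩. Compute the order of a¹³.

Compute successive powers until reaching e:
  (a¹³)¹ = a¹³, (a¹³)² = a¹¹, (a¹³)³ = a⁹, (a¹³)⁴ = a⁷, (a¹³)⁵ = a⁵, (a¹³)⁶ = a³, (a¹³)⁷ = a, (a¹³)⁸ = a¹⁴, (a¹³)⁹ = a¹², (a¹³)¹⁰ = a¹⁰, (a¹³)¹¹ = a⁸, (a¹³)¹² = a⁶, (a¹³)¹³ = a⁴, (a¹³)¹⁴ = a², (a¹³)¹⁵ = e.
The smallest positive k with (a¹³)ᵏ = e is 15.

Answer: 15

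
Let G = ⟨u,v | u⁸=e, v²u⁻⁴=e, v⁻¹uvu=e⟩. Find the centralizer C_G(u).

⟨u⟩ ⊆ C_G(u) since powers of u commute with u; so |C_G(u)| ≥ |⟨u⟩| = 8.
By orbit–stabilizer, |C_G(u)| = |G| / |conj. class of u| = 16 / 2 = 8.
The 8 elements commuting with u are {e, u, u², u³, u⁴, u⁵, u⁶, u⁷}.

Answer: {e, u, u², u³, u⁴, u⁵, u⁶, u⁷}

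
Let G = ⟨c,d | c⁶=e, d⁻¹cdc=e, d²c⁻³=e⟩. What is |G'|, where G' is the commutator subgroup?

G' = [G, G] is generated by all commutators. The generator-pair commutators are: [c, d] = c².
The subgroup they normally generate is {e, c², c⁴}, of order 3.
Check: |G/G'| = 12/3 = 4 is the order of the abelianisation.

Answer: 3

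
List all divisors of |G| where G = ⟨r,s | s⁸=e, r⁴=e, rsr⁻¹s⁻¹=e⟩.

|G| = 32 = 2⁵. By Lagrange's theorem the order of any subgroup divides 32; the divisors of 32 are 1, 2, 4, 8, 16, 32.

Answer: 1, 2, 4, 8, 16, 32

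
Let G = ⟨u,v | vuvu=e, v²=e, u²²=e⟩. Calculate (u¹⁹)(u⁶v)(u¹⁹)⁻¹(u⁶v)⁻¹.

[(u¹⁹), (u⁶v)] = (u¹⁹)·(u⁶v)·(u¹⁹)⁻¹·(u⁶v)⁻¹.
  (u¹⁹) · (u⁶v) = u³v
  (u³v) · (u³) = v
  v · (u⁶v) = u¹⁶

Answer: u¹⁶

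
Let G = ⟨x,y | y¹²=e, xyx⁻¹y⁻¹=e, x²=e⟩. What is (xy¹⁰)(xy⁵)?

Compute (xy¹⁰) · (xy⁵) by multiplying left to right and reducing via the relations at each step:
  (xy¹⁰) · x = y¹⁰
  (y¹⁰) · y⁵ = y³

Answer: y³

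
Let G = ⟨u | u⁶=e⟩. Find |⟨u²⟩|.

|⟨u²⟩| equals the order of u². Compute successive powers until reaching e:
  (u²)¹ = u², (u²)² = u⁴, (u²)³ = e.
The smallest positive k with (u²)ᵏ = e is 3, so |⟨u²⟩| = 3.

Answer: 3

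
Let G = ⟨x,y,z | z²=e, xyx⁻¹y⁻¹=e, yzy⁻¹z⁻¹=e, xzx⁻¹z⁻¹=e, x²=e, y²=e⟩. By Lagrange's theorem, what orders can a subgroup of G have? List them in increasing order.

|G| = 8 = 2³. By Lagrange's theorem the order of any subgroup divides 8; the divisors of 8 are 1, 2, 4, 8.

Answer: 1, 2, 4, 8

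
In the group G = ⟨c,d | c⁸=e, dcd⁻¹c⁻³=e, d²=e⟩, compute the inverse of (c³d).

The order of (c³d) is 4 (smallest k with (c³d)ᵏ = e), so (c³d)⁻¹ = (c³d)³ = c⁷d.
Check: (c³d) · (c⁷d) → (c³d) · c⁷ = d;   d · d = e, giving e as required.

Answer: c⁷d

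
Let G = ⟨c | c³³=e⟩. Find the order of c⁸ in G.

Compute successive powers until reaching e:
  (c⁸)¹ = c⁸, (c⁸)² = c¹⁶, (c⁸)³ = c²⁴, (c⁸)⁴ = c³², (c⁸)⁵ = c⁷, (c⁸)⁶ = c¹⁵, (c⁸)⁷ = c²³, (c⁸)⁸ = c³¹, (c⁸)⁹ = c⁶, (c⁸)¹⁰ = c¹⁴, (c⁸)¹¹ = c²², (c⁸)¹² = c³⁰, (c⁸)¹³ = c⁵, (c⁸)¹⁴ = c¹³, (c⁸)¹⁵ = c²¹, (c⁸)¹⁶ = c²⁹, (c⁸)¹⁷ = c⁴, (c⁸)¹⁸ = c¹², (c⁸)¹⁹ = c²⁰, (c⁸)²⁰ = c²⁸, (c⁸)²¹ = c³, (c⁸)²² = c¹¹, (c⁸)²³ = c¹⁹, (c⁸)²⁴ = c²⁷, (c⁸)²⁵ = c², (c⁸)²⁶ = c¹⁰, (c⁸)²⁷ = c¹⁸, (c⁸)²⁸ = c²⁶, (c⁸)²⁹ = c, (c⁸)³⁰ = c⁹, (c⁸)³¹ = c¹⁷, (c⁸)³² = c²⁵, (c⁸)³³ = e.
The smallest positive k with (c⁸)ᵏ = e is 33.

Answer: 33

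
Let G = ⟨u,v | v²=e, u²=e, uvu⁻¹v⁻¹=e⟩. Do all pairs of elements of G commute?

Each pair of generators commutes: u·v = uv = v·u. Since the generators pairwise commute, every element of G commutes with every other, so G is abelian.

Answer: Yes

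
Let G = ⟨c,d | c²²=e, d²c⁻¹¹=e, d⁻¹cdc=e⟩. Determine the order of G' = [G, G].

G' = [G, G] is generated by all commutators. The generator-pair commutators are: [c, d] = c².
The subgroup they normally generate is {e, c², c⁴, c⁶, c⁸, c¹⁰, c¹², c¹⁴, c¹⁶, c¹⁸, c²⁰}, of order 11.
Check: |G/G'| = 44/11 = 4 is the order of the abelianisation.

Answer: 11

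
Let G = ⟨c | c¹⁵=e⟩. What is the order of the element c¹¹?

Compute successive powers until reaching e:
  (c¹¹)¹ = c¹¹, (c¹¹)² = c⁷, (c¹¹)³ = c³, (c¹¹)⁴ = c¹⁴, (c¹¹)⁵ = c¹⁰, (c¹¹)⁶ = c⁶, (c¹¹)⁷ = c², (c¹¹)⁸ = c¹³, (c¹¹)⁹ = c⁹, (c¹¹)¹⁰ = c⁵, (c¹¹)¹¹ = c, (c¹¹)¹² = c¹², (c¹¹)¹³ = c⁸, (c¹¹)¹⁴ = c⁴, (c¹¹)¹⁵ = e.
The smallest positive k with (c¹¹)ᵏ = e is 15.

Answer: 15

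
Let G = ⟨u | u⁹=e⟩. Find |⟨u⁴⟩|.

|⟨u⁴⟩| equals the order of u⁴. Compute successive powers until reaching e:
  (u⁴)¹ = u⁴, (u⁴)² = u⁸, (u⁴)³ = u³, (u⁴)⁴ = u⁷, (u⁴)⁵ = u², (u⁴)⁶ = u⁶, (u⁴)⁷ = u, (u⁴)⁸ = u⁵, (u⁴)⁹ = e.
The smallest positive k with (u⁴)ᵏ = e is 9, so |⟨u⁴⟩| = 9.

Answer: 9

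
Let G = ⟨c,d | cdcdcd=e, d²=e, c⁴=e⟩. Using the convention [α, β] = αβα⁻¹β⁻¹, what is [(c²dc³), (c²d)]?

[(c²dc³), (c²d)] = (c²dc³)·(c²d)·(c²dc³)⁻¹·(c²d)⁻¹.
  (c²dc³) · (c²d) = cdc³
  (cdc³) · (cdc²) = c³
  (c³) · (dc²) = c³dc²

Answer: c³dc²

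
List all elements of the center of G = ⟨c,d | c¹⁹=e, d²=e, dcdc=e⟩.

An element z ∈ Z(G) iff z commutes with every generator.
For example e is central: e·c = c = c·e; e·d = d = d·e.
Whereas c ∉ Z(G) since c·d = cd ≠ c¹⁸d = d·c.
Checking each of the 38 elements this way gives Z(G) = {e}, of order 1.

Answer: {e}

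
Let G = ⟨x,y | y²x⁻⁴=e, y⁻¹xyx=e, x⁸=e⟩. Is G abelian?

x·y = xy but y·x = x³y⁻¹, so x·y ≠ y·x and G is not abelian.

Answer: No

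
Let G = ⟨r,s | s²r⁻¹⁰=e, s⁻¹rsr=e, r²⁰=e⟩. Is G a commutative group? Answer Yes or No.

r·s = rs but s·r = r⁹s⁻¹, so r·s ≠ s·r and G is not abelian.

Answer: No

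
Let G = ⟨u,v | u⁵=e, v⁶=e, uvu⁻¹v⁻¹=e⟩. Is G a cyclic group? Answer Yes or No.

|G| = 30. The element uv has order 30 (its powers give 30 distinct elements), so ⟨uv⟩ = G and G is cyclic.

Answer: Yes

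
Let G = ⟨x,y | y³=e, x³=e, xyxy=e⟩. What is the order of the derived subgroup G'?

G' = [G, G] is generated by all commutators. The generator-pair commutators are: [x, y] = xy²x.
The subgroup they normally generate is {e, xy, x²y², xy²x}, of order 4.
Check: |G/G'| = 12/4 = 3 is the order of the abelianisation.

Answer: 4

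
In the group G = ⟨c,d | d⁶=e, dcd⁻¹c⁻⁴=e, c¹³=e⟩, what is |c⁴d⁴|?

Compute successive powers until reaching e:
  (c⁴d⁴)¹ = c⁴d⁴, (c⁴d⁴)² = cd², (c⁴d⁴)³ = e.
The smallest positive k with (c⁴d⁴)ᵏ = e is 3.

Answer: 3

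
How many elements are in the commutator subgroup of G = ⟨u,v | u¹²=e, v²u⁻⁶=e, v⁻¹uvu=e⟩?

G' = [G, G] is generated by all commutators. The generator-pair commutators are: [u, v] = u².
The subgroup they normally generate is {e, u², u⁴, u⁶, u⁸, u¹⁰}, of order 6.
Check: |G/G'| = 24/6 = 4 is the order of the abelianisation.

Answer: 6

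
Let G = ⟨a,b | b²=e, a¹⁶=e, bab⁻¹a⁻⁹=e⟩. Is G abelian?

a·b = ab but b·a = a⁹b, so a·b ≠ b·a and G is not abelian.

Answer: No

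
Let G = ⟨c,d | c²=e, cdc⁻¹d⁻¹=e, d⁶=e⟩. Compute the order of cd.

Compute successive powers until reaching e:
  (cd)¹ = cd, (cd)² = d², (cd)³ = cd³, (cd)⁴ = d⁴, (cd)⁵ = cd⁵, (cd)⁶ = e.
The smallest positive k with (cd)ᵏ = e is 6.

Answer: 6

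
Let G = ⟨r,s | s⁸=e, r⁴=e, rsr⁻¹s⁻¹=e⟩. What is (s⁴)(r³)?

Compute (s⁴) · (r³) by multiplying left to right and reducing via the relations at each step:
  (s⁴) · r³ = r³s⁴

Answer: r³s⁴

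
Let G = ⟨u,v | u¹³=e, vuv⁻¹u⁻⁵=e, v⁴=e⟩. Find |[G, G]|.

G' = [G, G] is generated by all commutators. The generator-pair commutators are: [u, v] = u⁹.
The subgroup they normally generate is {e, u, u², u³, u⁴, u⁵, u⁶, u⁷, u⁸, u⁹, u¹⁰, u¹¹, u¹²}, of order 13.
Check: |G/G'| = 52/13 = 4 is the order of the abelianisation.

Answer: 13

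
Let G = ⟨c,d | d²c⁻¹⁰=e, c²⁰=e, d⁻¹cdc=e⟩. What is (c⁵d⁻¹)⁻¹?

The order of (c⁵d⁻¹) is 4 (smallest k with (c⁵d⁻¹)ᵏ = e), so (c⁵d⁻¹)⁻¹ = (c⁵d⁻¹)³ = c⁵d.
Check: (c⁵d⁻¹) · (c⁵d) → (c⁵d⁻¹) · c⁵ = d⁻¹;   (d⁻¹) · d = e, giving e as required.

Answer: c⁵d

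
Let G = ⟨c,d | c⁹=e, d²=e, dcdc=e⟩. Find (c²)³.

Compute successive powers of (c²), reducing at each step:
  (c²)²: (c²) · c² = c⁴
  (c²)³: (c⁴) · c² = c⁶

Answer: c⁶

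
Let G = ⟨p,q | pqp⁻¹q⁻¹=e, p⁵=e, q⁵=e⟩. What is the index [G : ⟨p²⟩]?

First find ord(p²) by computing successive powers:
  (p²)¹ = p², (p²)² = p⁴, (p²)³ = p, (p²)⁴ = p³, (p²)⁵ = e.
So |⟨p²⟩| = ord(p²) = 5. With |G| = 25, by Lagrange [G : ⟨p²⟩] = 25/5 = 5.

Answer: 5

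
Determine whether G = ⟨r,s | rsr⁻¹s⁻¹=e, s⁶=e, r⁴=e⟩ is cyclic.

|G| = 24, but the maximum element order in G is 12 < 24. No single element generates all of G, so G is not cyclic.

Answer: No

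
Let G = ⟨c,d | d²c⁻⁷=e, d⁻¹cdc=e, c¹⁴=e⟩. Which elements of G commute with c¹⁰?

⟨c¹⁰⟩ ⊆ C_G(c¹⁰) since powers of c¹⁰ commute with c¹⁰; so |C_G(c¹⁰)| ≥ |⟨c¹⁰⟩| = 7.
By orbit–stabilizer, |C_G(c¹⁰)| = |G| / |conj. class of c¹⁰| = 28 / 2 = 14.
The 14 elements commuting with c¹⁰ are {e, c, c², c³, c⁴, c⁵, c⁶, c⁷, c⁸, c⁹, c¹⁰, c¹¹, c¹², c¹³}.

Answer: {e, c, c², c³, c⁴, c⁵, c⁶, c⁷, c⁸, c⁹, c¹⁰, c¹¹, c¹², c¹³}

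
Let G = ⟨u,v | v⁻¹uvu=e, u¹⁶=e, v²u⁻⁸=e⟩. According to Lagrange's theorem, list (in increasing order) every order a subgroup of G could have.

|G| = 32 = 2⁵. By Lagrange's theorem the order of any subgroup divides 32; the divisors of 32 are 1, 2, 4, 8, 16, 32.

Answer: 1, 2, 4, 8, 16, 32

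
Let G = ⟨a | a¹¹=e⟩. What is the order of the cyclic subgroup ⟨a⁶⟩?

|⟨a⁶⟩| equals the order of a⁶. Compute successive powers until reaching e:
  (a⁶)¹ = a⁶, (a⁶)² = a, (a⁶)³ = a⁷, (a⁶)⁴ = a², (a⁶)⁵ = a⁸, (a⁶)⁶ = a³, (a⁶)⁷ = a⁹, (a⁶)⁸ = a⁴, (a⁶)⁹ = a¹⁰, (a⁶)¹⁰ = a⁵, (a⁶)¹¹ = e.
The smallest positive k with (a⁶)ᵏ = e is 11, so |⟨a⁶⟩| = 11.

Answer: 11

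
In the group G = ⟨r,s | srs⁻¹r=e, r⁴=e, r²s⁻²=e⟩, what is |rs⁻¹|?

Compute successive powers until reaching e:
  (rs⁻¹)¹ = rs⁻¹, (rs⁻¹)² = r², (rs⁻¹)³ = rs, (rs⁻¹)⁴ = e.
The smallest positive k with (rs⁻¹)ᵏ = e is 4.

Answer: 4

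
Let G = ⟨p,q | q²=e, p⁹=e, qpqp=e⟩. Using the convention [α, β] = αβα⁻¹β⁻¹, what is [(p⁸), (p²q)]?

[(p⁸), (p²q)] = (p⁸)·(p²q)·(p⁸)⁻¹·(p²q)⁻¹.
  (p⁸) · (p²q) = pq
  (pq) · p = q
  q · (p²q) = p⁷

Answer: p⁷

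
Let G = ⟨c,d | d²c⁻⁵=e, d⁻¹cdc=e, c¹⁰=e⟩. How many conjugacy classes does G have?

The conjugacy classes (representative and size) are:
  [e] (size 1), [c] (size 2), [c⁸] (size 2), [c⁷] (size 2), [c⁴] (size 2), [c⁵] (size 1), [c⁴d] (size 5), [c²d⁻¹] (size 5).
Class equation: 1 + 2 + 2 + 2 + 2 + 1 + 5 + 5 = 20 = |G|. So G has 8 conjugacy classes.

Answer: 8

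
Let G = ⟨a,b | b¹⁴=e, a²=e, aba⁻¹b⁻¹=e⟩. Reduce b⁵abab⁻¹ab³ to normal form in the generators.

Multiply left to right, reducing at each step:
  (b⁵) · a = ab⁵
  (ab⁵) · b = ab⁶
  (ab⁶) · a = b⁶
  (b⁶) · b⁻¹ = b⁵
  (b⁵) · a = ab⁵
  (ab⁵) · b³ = ab⁸

Answer: ab⁸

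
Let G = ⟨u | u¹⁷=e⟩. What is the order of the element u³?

Compute successive powers until reaching e:
  (u³)¹ = u³, (u³)² = u⁶, (u³)³ = u⁹, (u³)⁴ = u¹², (u³)⁵ = u¹⁵, (u³)⁶ = u, (u³)⁷ = u⁴, (u³)⁸ = u⁷, (u³)⁹ = u¹⁰, (u³)¹⁰ = u¹³, (u³)¹¹ = u¹⁶, (u³)¹² = u², (u³)¹³ = u⁵, (u³)¹⁴ = u⁸, (u³)¹⁵ = u¹¹, (u³)¹⁶ = u¹⁴, (u³)¹⁷ = e.
The smallest positive k with (u³)ᵏ = e is 17.

Answer: 17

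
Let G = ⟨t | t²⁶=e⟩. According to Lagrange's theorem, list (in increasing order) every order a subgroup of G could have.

|G| = 26 = 2 · 13. By Lagrange's theorem the order of any subgroup divides 26; the divisors of 26 are 1, 2, 13, 26.

Answer: 1, 2, 13, 26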